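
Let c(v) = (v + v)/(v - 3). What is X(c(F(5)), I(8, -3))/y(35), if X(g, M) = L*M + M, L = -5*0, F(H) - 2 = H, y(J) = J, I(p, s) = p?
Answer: 8/35 ≈ 0.22857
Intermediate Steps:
F(H) = 2 + H
L = 0
c(v) = 2*v/(-3 + v) (c(v) = (2*v)/(-3 + v) = 2*v/(-3 + v))
X(g, M) = M (X(g, M) = 0*M + M = 0 + M = M)
X(c(F(5)), I(8, -3))/y(35) = 8/35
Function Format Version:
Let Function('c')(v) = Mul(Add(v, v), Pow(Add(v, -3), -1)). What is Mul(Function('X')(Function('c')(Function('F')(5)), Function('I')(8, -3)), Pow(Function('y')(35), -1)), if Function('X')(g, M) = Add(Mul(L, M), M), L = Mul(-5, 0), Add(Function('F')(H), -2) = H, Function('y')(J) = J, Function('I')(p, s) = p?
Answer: Rational(8, 35) ≈ 0.22857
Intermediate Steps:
Function('F')(H) = Add(2, H)
L = 0
Function('c')(v) = Mul(2, v, Pow(Add(-3, v), -1)) (Function('c')(v) = Mul(Mul(2, v), Pow(Add(-3, v), -1)) = Mul(2, v, Pow(Add(-3, v), -1)))
Function('X')(g, M) = M (Function('X')(g, M) = Add(Mul(0, M), M) = Add(0, M) = M)
Mul(Function('X')(Function('c')(Function('F')(5)), Function('I')(8, -3)), Pow(Function('y')(35), -1)) = Mul(8, Pow(35, -1)) = Mul(8, Rational(1, 35)) = Rational(8, 35)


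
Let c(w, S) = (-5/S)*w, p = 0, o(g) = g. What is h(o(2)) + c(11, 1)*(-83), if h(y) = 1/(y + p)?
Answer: 9131/2 ≈ 4565.5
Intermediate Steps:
c(w, S) = -5*w/S
h(y) = 1/y (h(y) = 1/(y + 0) = 1/y)
h(o(2)) + c(11, 1)*(-83) = 1/2 - 5*11/1*(-83) = ½ - 5*11*1*(-83) = ½ - 55*(-83) = ½ + 4565 = 9131/2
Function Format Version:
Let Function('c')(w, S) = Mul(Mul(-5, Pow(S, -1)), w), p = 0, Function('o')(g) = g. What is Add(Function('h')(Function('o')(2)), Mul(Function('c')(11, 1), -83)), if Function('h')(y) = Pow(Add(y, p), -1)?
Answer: Rational(9131, 2) ≈ 4565.5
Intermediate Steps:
Function('c')(w, S) = Mul(-5, w, Pow(S, -1))
Function('h')(y) = Pow(y, -1) (Function('h')(y) = Pow(Add(y, 0), -1) = Pow(y, -1))
Add(Function('h')(Function('o')(2)), Mul(Function('c')(11, 1), -83)) = Add(Pow(2, -1), Mul(Mul(-5, 11, Pow(1, -1)), -83)) = Add(Rational(1, 2), Mul(Mul(-5, 11, 1), -83)) = Add(Rational(1, 2), Mul(-55, -83)) = Add(Rational(1, 2), 4565) = Rational(9131, 2)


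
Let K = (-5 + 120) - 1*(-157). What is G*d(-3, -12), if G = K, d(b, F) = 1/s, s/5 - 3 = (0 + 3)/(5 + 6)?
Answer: 748/45 ≈ 16.622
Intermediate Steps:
s = 180/11 (s = 15 + 5*((0 + 3)/(5 + 6)) = 15 + 5*(3/11) = 15 + 15/11 = 180/11 ≈ 16.364)
K = 272 (K = 115 + 157 = 272)
d(b, F) = 11/180 (d(b, F) = 1/(180/11) = 11/180)
G = 272
G*d(-3, -12) = 272*(11/180) = 748/45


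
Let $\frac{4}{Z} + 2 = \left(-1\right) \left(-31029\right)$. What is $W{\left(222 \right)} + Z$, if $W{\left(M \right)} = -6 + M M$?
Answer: $\frac{1528948510}{31027} \approx 49278.0$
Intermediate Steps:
$W{\left(M \right)} = -6 + M^{2}$
$Z = \frac{4}{31027}$ ($Z = \frac{4}{-2 - -31029} = \frac{4}{-2 + 31029} = \frac{4}{31027} \approx 0.00012892$)
$W{\left(222 \right)} + Z = \left(-6 + 222^{2}\right) + \frac{4}{31027} = \left(-6 + 49284\right) + \frac{4}{31027} = 49278 + \frac{4}{31027} = \frac{1528948510}{31027}$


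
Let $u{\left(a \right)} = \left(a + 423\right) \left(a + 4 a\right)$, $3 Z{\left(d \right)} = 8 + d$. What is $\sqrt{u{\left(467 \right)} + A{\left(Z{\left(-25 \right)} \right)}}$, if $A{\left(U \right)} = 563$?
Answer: $\sqrt{2078713} \approx 1441.8$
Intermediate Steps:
$Z{\left(d \right)} = \frac{8}{3} + \frac{d}{3}$ ($Z{\left(d \right)} = \frac{8 + d}{3} = \frac{8}{3} + \frac{d}{3}$)
$u{\left(a \right)} = 5 a \left(423 + a\right)$ ($u{\left(a \right)} = \left(423 + a\right) 5 a = 5 a \left(423 + a\right)$)
$\sqrt{u{\left(467 \right)} + A{\left(Z{\left(-25 \right)} \right)}} = \sqrt{5 \cdot 467 \left(423 + 467\right) + 563} = \sqrt{5 \cdot 467 \cdot 890 + 563} = \sqrt{2078150 + 563} = \sqrt{2078713}$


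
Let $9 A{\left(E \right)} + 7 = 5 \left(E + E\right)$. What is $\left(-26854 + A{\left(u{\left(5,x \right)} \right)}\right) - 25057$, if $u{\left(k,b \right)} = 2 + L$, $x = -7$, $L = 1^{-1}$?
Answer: $- \frac{467176}{9} \approx -51908.0$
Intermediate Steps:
$L = 1$
$u{\left(k,b \right)} = 3$ ($u{\left(k,b \right)} = 2 + 1 = 3$)
$A{\left(E \right)} = - \frac{7}{9} + \frac{10 E}{9}$ ($A{\left(E \right)} = - \frac{7}{9} + \frac{5 \left(E + E\right)}{9} = - \frac{7}{9} + \frac{5 \cdot 2 E}{9} = - \frac{7}{9} + \frac{10 E}{9}$)
$\left(-26854 + A{\left(u{\left(5,x \right)} \right)}\right) - 25057 = \left(-26854 + \left(- \frac{7}{9} + \frac{10}{9} \cdot 3\right)\right) - 25057 = \left(-26854 + \left(- \frac{7}{9} + \frac{10}{3}\right)\right) - 25057 = \left(-26854 + \frac{23}{9}\right) - 25057 = - \frac{241663}{9} - 25057 = - \frac{467176}{9}$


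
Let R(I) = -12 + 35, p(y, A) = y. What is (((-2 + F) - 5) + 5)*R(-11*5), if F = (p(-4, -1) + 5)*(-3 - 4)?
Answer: -207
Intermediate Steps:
R(I) = 23
F = -7 (F = (-4 + 5)*(-3 - 4) = 1*(-7) = -7)
(((-2 + F) - 5) + 5)*R(-11*5) = (((-2 - 7) - 5) + 5)*23 = ((-9 - 5) + 5)*23 = (-14 + 5)*23 = -9*23 = -207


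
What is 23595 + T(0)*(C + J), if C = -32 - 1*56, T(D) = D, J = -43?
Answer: 23595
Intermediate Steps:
C = -88 (C = -32 - 56 = -88)
23595 + T(0)*(C + J) = 23595 + 0*(-88 - 43) = 23595 + 0*(-131) = 23595 + 0 = 23595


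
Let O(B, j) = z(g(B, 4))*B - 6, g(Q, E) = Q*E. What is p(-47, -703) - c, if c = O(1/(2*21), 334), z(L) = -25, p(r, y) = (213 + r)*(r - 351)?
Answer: -2774579/42 ≈ -66061.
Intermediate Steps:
p(r, y) = (-351 + r)*(213 + r) (p(r, y) = (213 + r)*(-351 + r) = (-351 + r)*(213 + r))
g(Q, E) = E*Q
O(B, j) = -6 - 25*B (O(B, j) = -25*B - 6 = -6 - 25*B)
c = -277/42 (c = -6 - 25/(2*21) = -6 - 25/42 = -277/42 ≈ -6.5952)
p(-47, -703) - c = (-74763 + (-47)² - 138*(-47)) - 1*(-277/42) = (-74763 + 2209 + 6486) + 277/42 = -66068 + 277/42 = -2774579/42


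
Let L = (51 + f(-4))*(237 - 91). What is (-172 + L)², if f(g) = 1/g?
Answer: 209525625/4 ≈ 5.2381e+7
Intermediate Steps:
L = 14819/2 (L = (51 + 1/(-4))*(237 - 91) = (51 - ¼)*146 = (203/4)*146 = 14819/2 ≈ 7409.5)
(-172 + L)² = (-172 + 14819/2)² = (14475/2)² = 209525625/4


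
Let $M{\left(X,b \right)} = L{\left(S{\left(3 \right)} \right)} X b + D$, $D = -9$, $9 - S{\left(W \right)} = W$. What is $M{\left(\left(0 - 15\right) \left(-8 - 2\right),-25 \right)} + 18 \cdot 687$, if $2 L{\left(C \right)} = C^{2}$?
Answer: $-55143$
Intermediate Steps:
$S{\left(W \right)} = 9 - W$
$L{\left(C \right)} = \frac{C^{2}}{2}$
$M{\left(X,b \right)} = -9 + 18 X b$ ($M{\left(X,b \right)} = \frac{\left(9 - 3\right)^{2}}{2} X b - 9 = \frac{6^{2}}{2} X b - 9 = \frac{1}{2} \cdot 36 X b - 9 = 18 X b - 9 = -9 + 18 X b$)
$M{\left(\left(0 - 15\right) \left(-8 - 2\right),-25 \right)} + 18 \cdot 687 = \left(-9 + 18 \left(0 - 15\right) \left(-8 - 2\right) \left(-25\right)\right) + 18 \cdot 687 = \left(-9 + 18 \left(\left(-15\right) \left(-10\right)\right) \left(-25\right)\right) + 12366 = \left(-9 + 18 \cdot 150 \left(-25\right)\right) + 12366 = \left(-9 - 67500\right) + 12366 = -67509 + 12366 = -55143$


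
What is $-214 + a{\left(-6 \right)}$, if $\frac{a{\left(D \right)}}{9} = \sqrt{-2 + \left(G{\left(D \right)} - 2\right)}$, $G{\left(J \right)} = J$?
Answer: $-214 + 9 i \sqrt{10} \approx -214.0 + 28.461 i$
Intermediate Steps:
$a{\left(D \right)} = 9 \sqrt{-4 + D}$ ($a{\left(D \right)} = 9 \sqrt{-2 + \left(D - 2\right)} = 9 \sqrt{-2 + \left(-2 + D\right)} = 9 \sqrt{-4 + D}$)
$-214 + a{\left(-6 \right)} = -214 + 9 \sqrt{-4 - 6} = -214 + 9 \sqrt{-10} = -214 + 9 i \sqrt{10}$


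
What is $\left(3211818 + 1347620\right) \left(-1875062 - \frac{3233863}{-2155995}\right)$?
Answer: $- \frac{18432080093453811226}{2155995} \approx -8.5492 \cdot 10^{12}$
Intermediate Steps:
$\left(3211818 + 1347620\right) \left(-1875062 - \frac{3233863}{-2155995}\right) = 4559438 \left(-1875062 - - \frac{3233863}{2155995}\right) = 4559438 \left(-1875062 + \frac{3233863}{2155995}\right) = 4559438 \left(- \frac{4042621062827}{2155995}\right) = - \frac{18432080093453811226}{2155995}$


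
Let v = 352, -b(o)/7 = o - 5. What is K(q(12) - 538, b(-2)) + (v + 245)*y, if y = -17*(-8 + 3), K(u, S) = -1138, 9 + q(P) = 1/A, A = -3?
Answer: 49607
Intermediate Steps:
b(o) = 35 - 7*o (b(o) = -7*(o - 5) = -7*(-5 + o) = 35 - 7*o)
q(P) = -28/3 (q(P) = -9 + 1/(-3) = -9 - 1/3 = -28/3)
y = 85 (y = -17*(-5) = 85)
K(q(12) - 538, b(-2)) + (v + 245)*y = -1138 + (352 + 245)*85 = -1138 + 597*85 = -1138 + 50745 = 49607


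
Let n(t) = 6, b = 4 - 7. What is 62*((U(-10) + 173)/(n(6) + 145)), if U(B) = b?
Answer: 10540/151 ≈ 69.801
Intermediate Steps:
b = -3
U(B) = -3
62*((U(-10) + 173)/(n(6) + 145)) = 62*((-3 + 173)/(6 + 145)) = 62*(170/151) = 10540/151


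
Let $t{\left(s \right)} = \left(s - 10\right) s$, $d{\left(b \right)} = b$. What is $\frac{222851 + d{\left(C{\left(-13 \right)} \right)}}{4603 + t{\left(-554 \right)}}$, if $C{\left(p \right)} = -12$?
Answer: $\frac{222839}{317059} \approx 0.70283$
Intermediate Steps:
$t{\left(s \right)} = s \left(-10 + s\right)$ ($t{\left(s \right)} = \left(-10 + s\right) s = s \left(-10 + s\right)$)
$\frac{222851 + d{\left(C{\left(-13 \right)} \right)}}{4603 + t{\left(-554 \right)}} = \frac{222851 - 12}{4603 - 554 \left(-10 - 554\right)} = \frac{222839}{4603 - -312456} = \frac{222839}{4603 + 312456} = \frac{222839}{317059}$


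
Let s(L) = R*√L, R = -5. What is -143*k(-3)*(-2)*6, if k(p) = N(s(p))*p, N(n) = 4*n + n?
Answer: 128700*I*√3 ≈ 2.2292e+5*I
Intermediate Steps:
s(L) = -5*√L
N(n) = 5*n
k(p) = -25*p^(3/2) (k(p) = (5*(-5*√p))*p = (-25*√p)*p = -25*p^(3/2))
-143*k(-3)*(-2)*6 = -143*-(-75)*I*√3*(-2)*6 = -143*(75*I*√3)*(-2)*6 = -143*(-150*I*√3)*6 = -(-128700)*I*√3 = 128700*I*√3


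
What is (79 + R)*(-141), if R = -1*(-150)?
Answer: -32289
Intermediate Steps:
R = 150
(79 + R)*(-141) = (79 + 150)*(-141) = 229*(-141) = -32289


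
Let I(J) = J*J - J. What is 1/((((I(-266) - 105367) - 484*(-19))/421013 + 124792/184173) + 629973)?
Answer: 77539227249/48847667515021796 ≈ 1.5874e-6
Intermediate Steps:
I(J) = J**2 - J
1/((((I(-266) - 105367) - 484*(-19))/421013 + 124792/184173) + 629973) = 1/((((-266*(-1 - 266) - 105367) - 484*(-19))/421013 + 124792/184173) + 629973) = 1/((((-266*(-267) - 105367) + 9196)*(1/421013) + 124792*(1/184173)) + 629973) = 1/((((71022 - 105367) + 9196)*(1/421013) + 124792/184173) + 629973) = 1/(((-34345 + 9196)*(1/421013) + 124792/184173) + 629973) = 1/((-25149*1/421013 + 124792/184173) + 629973) = 1/((-25149/421013 + 124792/184173) + 629973) = 1/(47907287519/77539227249 + 629973) = 1/(48847667515021796/77539227249) = 77539227249/48847667515021796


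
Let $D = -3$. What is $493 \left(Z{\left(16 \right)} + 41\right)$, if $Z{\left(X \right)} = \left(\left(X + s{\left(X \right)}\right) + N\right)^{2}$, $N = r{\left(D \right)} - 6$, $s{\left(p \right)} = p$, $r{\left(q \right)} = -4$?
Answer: $258825$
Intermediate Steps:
$N = -10$ ($N = -4 - 6 = -10$)
$Z{\left(X \right)} = \left(-10 + 2 X\right)^{2}$ ($Z{\left(X \right)} = \left(\left(X + X\right) - 10\right)^{2} = \left(2 X - 10\right)^{2} = \left(-10 + 2 X\right)^{2}$)
$493 \left(Z{\left(16 \right)} + 41\right) = 493 \left(4 \left(-5 + 16\right)^{2} + 41\right) = 493 \left(4 \cdot 11^{2} + 41\right) = 493 \left(4 \cdot 121 + 41\right) = 493 \left(484 + 41\right) = 493 \cdot 525 = 258825$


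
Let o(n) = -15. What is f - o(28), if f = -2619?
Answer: -2604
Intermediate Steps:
f - o(28) = -2619 - 1*(-15) = -2619 + 15 = -2604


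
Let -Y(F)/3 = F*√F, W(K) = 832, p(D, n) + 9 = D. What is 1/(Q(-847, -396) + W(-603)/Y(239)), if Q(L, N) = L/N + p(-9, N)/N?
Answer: 4676328334260/10202645782799 + 10394182656*√239/10202645782799 ≈ 0.47409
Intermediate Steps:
p(D, n) = -9 + D
Y(F) = -3*F^(3/2) (Y(F) = -3*F*√F = -3*F^(3/2))
Q(L, N) = -18/N + L/N (Q(L, N) = L/N + (-9 - 9)/N = L/N - 18/N = -18/N + L/N)
1/(Q(-847, -396) + W(-603)/Y(239)) = 1/((-18 - 847)/(-396) + 832/((-717*√239))) = 1/(-1/396*(-865) + 832/((-717*√239))) = 1/(865/396 + 832/((-717*√239))) = 1/(865/396 + 832*(-√239/171363)) = 1/(865/396 - 832*√239/171363)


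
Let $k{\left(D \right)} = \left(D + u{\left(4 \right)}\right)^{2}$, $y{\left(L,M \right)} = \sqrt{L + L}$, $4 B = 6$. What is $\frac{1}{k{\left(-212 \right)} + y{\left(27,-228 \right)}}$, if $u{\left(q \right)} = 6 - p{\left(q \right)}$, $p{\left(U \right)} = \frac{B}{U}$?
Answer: $\frac{174451264}{7429990870417} - \frac{12288 \sqrt{6}}{7429990870417} \approx 2.3475 \cdot 10^{-5}$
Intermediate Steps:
$B = \frac{3}{2}$ ($B = \frac{1}{4} \cdot 6 = \frac{3}{2} \approx 1.5$)
$p{\left(U \right)} = \frac{3}{2 U}$
$u{\left(q \right)} = 6 - \frac{3}{2 q}$
$y{\left(L,M \right)} = \sqrt{2} \sqrt{L}$ ($y{\left(L,M \right)} = \sqrt{2 L} = \sqrt{2} \sqrt{L}$)
$k{\left(D \right)} = \left(\frac{45}{8} + D\right)^{2}$ ($k{\left(D \right)} = \left(D + \left(6 - \frac{3}{2 \cdot 4}\right)\right)^{2} = \left(D + \left(6 - \frac{3}{8}\right)\right)^{2} = \left(D + \frac{45}{8}\right)^{2} = \left(\frac{45}{8} + D\right)^{2}$)
$\frac{1}{k{\left(-212 \right)} + y{\left(27,-228 \right)}} = \frac{1}{\frac{\left(45 + 8 \left(-212\right)\right)^{2}}{64} + \sqrt{2} \sqrt{27}} = \frac{1}{\frac{\left(45 - 1696\right)^{2}}{64} + \sqrt{2} \cdot 3 \sqrt{3}} = \frac{1}{\frac{\left(-1651\right)^{2}}{64} + 3 \sqrt{6}} = \frac{1}{\frac{1}{64} \cdot 2725801 + 3 \sqrt{6}} = \frac{1}{\frac{2725801}{64} + 3 \sqrt{6}}$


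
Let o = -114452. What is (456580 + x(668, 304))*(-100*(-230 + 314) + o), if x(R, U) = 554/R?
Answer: -9367341963722/167 ≈ -5.6092e+10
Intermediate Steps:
(456580 + x(668, 304))*(-100*(-230 + 314) + o) = (456580 + 554/668)*(-100*(-230 + 314) - 114452) = (456580 + 554*(1/668))*(-100*84 - 114452) = (456580 + 277/334)*(-8400 - 114452) = (152497997/334)*(-122852) = -9367341963722/167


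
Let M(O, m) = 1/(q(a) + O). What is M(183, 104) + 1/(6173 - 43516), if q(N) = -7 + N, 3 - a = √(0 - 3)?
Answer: 6652353/1196619092 + I*√3/32044 ≈ 0.0055593 + 5.4052e-5*I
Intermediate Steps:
a = 3 - I*√3 (a = 3 - √(0 - 3) = 3 - √(-3) = 3 - I*√3 ≈ 3.0 - 1.732*I)
M(O, m) = 1/(-4 + O - I*√3) (M(O, m) = 1/((-7 + (3 - I*√3)) + O) = 1/((-4 - I*√3) + O) = 1/(-4 + O - I*√3))
M(183, 104) + 1/(6173 - 43516) = 1/(-4 + 183 - I*√3) + 1/(6173 - 43516) = 1/(179 - I*√3) + 1/(-37343) = 1/(179 - I*√3) - 1/37343 = -1/37343 + 1/(179 - I*√3)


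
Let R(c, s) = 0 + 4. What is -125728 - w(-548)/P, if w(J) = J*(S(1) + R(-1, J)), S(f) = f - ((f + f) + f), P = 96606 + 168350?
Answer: -8328096718/66239 ≈ -1.2573e+5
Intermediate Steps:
P = 264956
R(c, s) = 4
S(f) = -2*f (S(f) = f - (2*f + f) = f - 3*f = -2*f)
w(J) = 2*J (w(J) = J*(-2*1 + 4) = J*(-2 + 4) = J*2 = 2*J)
-125728 - w(-548)/P = -125728 - 2*(-548)/264956 = -125728 - (-1096)/264956 = -125728 - 1*(-274/66239) = -125728 + 274/66239 = -8328096718/66239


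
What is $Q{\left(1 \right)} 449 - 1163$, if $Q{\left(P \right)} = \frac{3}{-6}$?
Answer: $- \frac{2775}{2} \approx -1387.5$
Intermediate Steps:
$Q{\left(P \right)} = - \frac{1}{2}$ ($Q{\left(P \right)} = 3 \left(- \frac{1}{6}\right) = - \frac{1}{2}$)
$Q{\left(1 \right)} 449 - 1163 = \left(- \frac{1}{2}\right) 449 - 1163 = - \frac{449}{2} - 1163 = - \frac{2775}{2}$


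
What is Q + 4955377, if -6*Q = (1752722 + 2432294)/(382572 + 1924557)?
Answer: 3118007259581/629217 ≈ 4.9554e+6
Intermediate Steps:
Q = -190228/629217 (Q = -(1752722 + 2432294)/(6*(382572 + 1924557)) = -2092508/(3*2307129) = -⅙*380456/209739 = -190228/629217 ≈ -0.30232)
Q + 4955377 = -190228/629217 + 4955377 = 3118007259581/629217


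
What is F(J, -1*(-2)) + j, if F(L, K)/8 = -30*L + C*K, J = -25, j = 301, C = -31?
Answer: 5805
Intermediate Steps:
F(L, K) = -248*K - 240*L (F(L, K) = 8*(-30*L - 31*K) = 8*(-31*K - 30*L) = -248*K - 240*L)
F(J, -1*(-2)) + j = (-(-248)*(-2) - 240*(-25)) + 301 = (-248*2 + 6000) + 301 = (-496 + 6000) + 301 = 5504 + 301 = 5805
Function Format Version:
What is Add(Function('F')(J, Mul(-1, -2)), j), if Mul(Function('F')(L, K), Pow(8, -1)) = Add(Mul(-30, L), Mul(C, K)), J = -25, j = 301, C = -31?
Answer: 5805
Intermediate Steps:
Function('F')(L, K) = Add(Mul(-248, K), Mul(-240, L)) (Function('F')(L, K) = Mul(8, Add(Mul(-30, L), Mul(-31, K))) = Mul(8, Add(Mul(-31, K), Mul(-30, L))) = Add(Mul(-248, K), Mul(-240, L)))
Add(Function('F')(J, Mul(-1, -2)), j) = Add(Add(Mul(-248, Mul(-1, -2)), Mul(-240, -25)), 301) = Add(Add(Mul(-248, 2), 6000), 301) = Add(Add(-496, 6000), 301) = Add(5504, 301) = 5805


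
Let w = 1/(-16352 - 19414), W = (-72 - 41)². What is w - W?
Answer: -456696055/35766 ≈ -12769.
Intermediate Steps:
W = 12769 (W = (-113)² = 12769)
w = -1/35766 (w = 1/(-35766) = -1/35766 ≈ -2.7960e-5)
w - W = -1/35766 - 1*12769 = -1/35766 - 12769 = -456696055/35766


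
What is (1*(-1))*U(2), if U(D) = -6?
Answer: 6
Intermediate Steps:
(1*(-1))*U(2) = (1*(-1))*(-6) = -1*(-6) = 6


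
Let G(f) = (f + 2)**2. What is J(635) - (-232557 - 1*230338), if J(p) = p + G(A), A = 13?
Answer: 463755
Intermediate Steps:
G(f) = (2 + f)**2
J(p) = 225 + p (J(p) = p + (2 + 13)**2 = p + 15**2 = p + 225 = 225 + p)
J(635) - (-232557 - 1*230338) = (225 + 635) - (-232557 - 1*230338) = 860 - (-232557 - 230338) = 860 - 1*(-462895) = 860 + 462895 = 463755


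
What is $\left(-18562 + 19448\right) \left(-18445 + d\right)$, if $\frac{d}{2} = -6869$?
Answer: $-28514138$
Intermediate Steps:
$d = -13738$ ($d = 2 \left(-6869\right) = -13738$)
$\left(-18562 + 19448\right) \left(-18445 + d\right) = \left(-18562 + 19448\right) \left(-18445 - 13738\right) = 886 \left(-32183\right) = -28514138$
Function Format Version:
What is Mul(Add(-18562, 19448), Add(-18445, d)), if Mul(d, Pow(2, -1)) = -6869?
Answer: -28514138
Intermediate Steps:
d = -13738 (d = Mul(2, -6869) = -13738)
Mul(Add(-18562, 19448), Add(-18445, d)) = Mul(Add(-18562, 19448), Add(-18445, -13738)) = Mul(886, -32183) = -28514138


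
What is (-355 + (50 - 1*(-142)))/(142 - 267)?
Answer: 163/125 ≈ 1.3040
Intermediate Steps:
(-355 + (50 - 1*(-142)))/(142 - 267) = (-355 + (50 + 142))/(-125) = (-355 + 192)*(-1/125) = -163*(-1/125) = 163/125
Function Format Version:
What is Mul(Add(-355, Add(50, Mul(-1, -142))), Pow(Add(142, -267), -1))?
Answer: Rational(163, 125) ≈ 1.3040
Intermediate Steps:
Mul(Add(-355, Add(50, Mul(-1, -142))), Pow(Add(142, -267), -1)) = Mul(Add(-355, Add(50, 142)), Pow(-125, -1)) = Mul(Add(-355, 192), Rational(-1, 125)) = Mul(-163, Rational(-1, 125)) = Rational(163, 125)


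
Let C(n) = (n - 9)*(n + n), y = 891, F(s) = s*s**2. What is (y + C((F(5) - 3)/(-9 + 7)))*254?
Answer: 2395474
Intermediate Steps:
F(s) = s**3
C(n) = 2*n*(-9 + n) (C(n) = (-9 + n)*(2*n) = 2*n*(-9 + n))
(y + C((F(5) - 3)/(-9 + 7)))*254 = (891 + 2*((5**3 - 3)/(-9 + 7))*(-9 + (5**3 - 3)/(-9 + 7)))*254 = (891 + 2*((125 - 3)/(-2))*(-9 + (125 - 3)/(-2)))*254 = (891 + 2*(122*(-1/2))*(-9 + 122*(-1/2)))*254 = (891 + 2*(-61)*(-9 - 61))*254 = (891 + 2*(-61)*(-70))*254 = (891 + 8540)*254 = 9431*254 = 2395474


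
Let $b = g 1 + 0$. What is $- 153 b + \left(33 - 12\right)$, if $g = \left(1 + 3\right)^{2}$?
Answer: $-2427$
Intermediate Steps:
$g = 16$ ($g = 4^{2} = 16$)
$b = 16$ ($b = 16 \cdot 1 + 0 = 16 + 0 = 16$)
$- 153 b + \left(33 - 12\right) = \left(-153\right) 16 + \left(33 - 12\right) = -2448 + 21 = -2427$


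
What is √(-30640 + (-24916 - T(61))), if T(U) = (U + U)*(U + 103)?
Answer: 6*I*√2099 ≈ 274.89*I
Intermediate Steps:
T(U) = 2*U*(103 + U) (T(U) = (2*U)*(103 + U) = 2*U*(103 + U))
√(-30640 + (-24916 - T(61))) = √(-30640 + (-24916 - 2*61*(103 + 61))) = √(-30640 + (-24916 - 2*61*164)) = √(-30640 + (-24916 - 1*20008)) = √(-30640 + (-24916 - 20008)) = √(-30640 - 44924) = √(-75564) = 6*I*√2099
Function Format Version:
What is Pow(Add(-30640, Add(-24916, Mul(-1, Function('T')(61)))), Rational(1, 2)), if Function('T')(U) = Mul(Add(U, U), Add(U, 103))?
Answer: Mul(6, I, Pow(2099, Rational(1, 2))) ≈ Mul(274.89, I)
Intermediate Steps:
Function('T')(U) = Mul(2, U, Add(103, U)) (Function('T')(U) = Mul(Mul(2, U), Add(103, U)) = Mul(2, U, Add(103, U)))
Pow(Add(-30640, Add(-24916, Mul(-1, Function('T')(61)))), Rational(1, 2)) = Pow(Add(-30640, Add(-24916, Mul(-1, Mul(2, 61, Add(103, 61))))), Rational(1, 2)) = Pow(Add(-30640, Add(-24916, Mul(-1, Mul(2, 61, 164)))), Rational(1, 2)) = Pow(Add(-30640, Add(-24916, Mul(-1, 20008))), Rational(1, 2)) = Pow(Add(-30640, Add(-24916, -20008)), Rational(1, 2)) = Pow(Add(-30640, -44924), Rational(1, 2)) = Pow(-75564, Rational(1, 2)) = Mul(6, I, Pow(2099, Rational(1, 2)))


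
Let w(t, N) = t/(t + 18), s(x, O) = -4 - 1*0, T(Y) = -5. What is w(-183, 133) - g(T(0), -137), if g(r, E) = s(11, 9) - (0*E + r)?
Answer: 6/55 ≈ 0.10909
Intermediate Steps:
s(x, O) = -4 (s(x, O) = -4 + 0 = -4)
g(r, E) = -4 - r (g(r, E) = -4 - (0*E + r) = -4 - (0 + r) = -4 - r)
w(t, N) = t/(18 + t)
w(-183, 133) - g(T(0), -137) = -183/(18 - 183) - (-4 - 1*(-5)) = -183/(-165) - (-4 + 5) = -183*(-1/165) - 1*1 = 61/55 - 1 = 6/55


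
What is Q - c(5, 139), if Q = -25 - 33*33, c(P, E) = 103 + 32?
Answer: -1249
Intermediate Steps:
c(P, E) = 135
Q = -1114 (Q = -25 - 1089 = -1114)
Q - c(5, 139) = -1114 - 1*135 = -1114 - 135 = -1249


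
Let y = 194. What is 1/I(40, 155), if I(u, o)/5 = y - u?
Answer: 1/770 ≈ 0.0012987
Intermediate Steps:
I(u, o) = 970 - 5*u (I(u, o) = 5*(194 - u) = 970 - 5*u)
1/I(40, 155) = 1/(970 - 5*40) = 1/(970 - 200) = 1/770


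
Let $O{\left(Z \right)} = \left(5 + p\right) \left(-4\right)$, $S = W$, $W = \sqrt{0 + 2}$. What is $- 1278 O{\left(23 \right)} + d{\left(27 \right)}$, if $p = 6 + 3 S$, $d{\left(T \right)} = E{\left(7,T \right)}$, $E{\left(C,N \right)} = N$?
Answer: $56259 + 15336 \sqrt{2} \approx 77947.0$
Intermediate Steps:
$d{\left(T \right)} = T$
$W = \sqrt{2} \approx 1.4142$
$S = \sqrt{2} \approx 1.4142$
$p = 6 + 3 \sqrt{2} \approx 10.243$
$O{\left(Z \right)} = -44 - 12 \sqrt{2}$ ($O{\left(Z \right)} = \left(5 + \left(6 + 3 \sqrt{2}\right)\right) \left(-4\right) = \left(11 + 3 \sqrt{2}\right) \left(-4\right) = -44 - 12 \sqrt{2}$)
$- 1278 O{\left(23 \right)} + d{\left(27 \right)} = - 1278 \left(-44 - 12 \sqrt{2}\right) + 27 = \left(56232 + 15336 \sqrt{2}\right) + 27 = 56259 + 15336 \sqrt{2}$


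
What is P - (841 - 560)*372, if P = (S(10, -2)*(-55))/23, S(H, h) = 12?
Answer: -2404896/23 ≈ -1.0456e+5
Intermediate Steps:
P = -660/23 (P = (12*(-55))/23 = -660*1/23 = -660/23 ≈ -28.696)
P - (841 - 560)*372 = -660/23 - (841 - 560)*372 = -660/23 - 281*372 = -660/23 - 1*104532 = -660/23 - 104532 = -2404896/23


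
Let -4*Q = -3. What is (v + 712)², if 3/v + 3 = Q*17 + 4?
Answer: 1534445584/3025 ≈ 5.0725e+5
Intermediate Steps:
Q = ¾ (Q = -¼*(-3) = ¾ ≈ 0.75000)
v = 12/55 (v = 3/(-3 + ((¾)*17 + 4)) = 3/(-3 + (51/4 + 4)) = 3/(-3 + 67/4) = 3/(55/4) = 3*(4/55) = 12/55 ≈ 0.21818)
(v + 712)² = (12/55 + 712)² = (39172/55)² = 1534445584/3025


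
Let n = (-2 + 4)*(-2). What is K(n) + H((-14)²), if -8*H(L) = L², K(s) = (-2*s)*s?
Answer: -4834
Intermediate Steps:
n = -4 (n = 2*(-2) = -4)
K(s) = -2*s²
H(L) = -L²/8
K(n) + H((-14)²) = -2*(-4)² - ((-14)²)²/8 = -2*16 - ⅛*196² = -32 - ⅛*38416 = -32 - 4802 = -4834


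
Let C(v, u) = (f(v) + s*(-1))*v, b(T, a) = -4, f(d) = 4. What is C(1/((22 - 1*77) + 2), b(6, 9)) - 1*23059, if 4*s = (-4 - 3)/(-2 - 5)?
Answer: -4888523/212 ≈ -23059.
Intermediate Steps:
s = 1/4 (s = ((-4 - 3)/(-2 - 5))/4 = (-7/(-7))/4 = (-7*(-1/7))/4 = (1/4)*1 = 1/4 ≈ 0.25000)
C(v, u) = 15*v/4 (C(v, u) = (4 + (1/4)*(-1))*v = (4 - 1/4)*v = 15*v/4)
C(1/((22 - 1*77) + 2), b(6, 9)) - 1*23059 = 15/(4*((22 - 1*77) + 2)) - 1*23059 = 15/(4*((22 - 77) + 2)) - 23059 = 15/(4*(-55 + 2)) - 23059 = (15/4)/(-53) - 23059 = (15/4)*(-1/53) - 23059 = -15/212 - 23059 = -4888523/212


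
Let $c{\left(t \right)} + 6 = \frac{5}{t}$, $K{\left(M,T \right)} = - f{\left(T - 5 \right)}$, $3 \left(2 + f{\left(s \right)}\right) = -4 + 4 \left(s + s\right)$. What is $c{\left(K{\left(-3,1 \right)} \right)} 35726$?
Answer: $- \frac{1411177}{7} \approx -2.016 \cdot 10^{5}$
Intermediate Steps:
$f{\left(s \right)} = - \frac{10}{3} + \frac{8 s}{3}$ ($f{\left(s \right)} = -2 + \frac{-4 + 4 \left(s + s\right)}{3} = -2 + \frac{-4 + 4 \cdot 2 s}{3} = -2 + \frac{-4 + 8 s}{3} = -2 + \left(- \frac{4}{3} + \frac{8 s}{3}\right) = - \frac{10}{3} + \frac{8 s}{3}$)
$K{\left(M,T \right)} = \frac{50}{3} - \frac{8 T}{3}$ ($K{\left(M,T \right)} = - (- \frac{10}{3} + \frac{8 \left(T - 5\right)}{3}) = - (- \frac{10}{3} + \frac{8 \left(-5 + T\right)}{3}) = - (- \frac{10}{3} + \left(- \frac{40}{3} + \frac{8 T}{3}\right)) = - (- \frac{50}{3} + \frac{8 T}{3}) = \frac{50}{3} - \frac{8 T}{3}$)
$c{\left(t \right)} = -6 + \frac{5}{t}$
$c{\left(K{\left(-3,1 \right)} \right)} 35726 = \left(-6 + \frac{5}{\frac{50}{3} - \frac{8}{3}}\right) 35726 = \left(-6 + \frac{5}{14}\right) 35726 = \left(- \frac{79}{14}\right) 35726 = - \frac{1411177}{7}$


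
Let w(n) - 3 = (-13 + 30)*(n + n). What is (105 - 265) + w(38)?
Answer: 1135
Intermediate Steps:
w(n) = 3 + 34*n (w(n) = 3 + (-13 + 30)*(n + n) = 3 + 17*(2*n) = 3 + 34*n)
(105 - 265) + w(38) = (105 - 265) + (3 + 34*38) = -160 + (3 + 1292) = -160 + 1295 = 1135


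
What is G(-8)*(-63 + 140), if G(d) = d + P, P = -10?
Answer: -1386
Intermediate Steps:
G(d) = -10 + d (G(d) = d - 10 = -10 + d)
G(-8)*(-63 + 140) = (-10 - 8)*(-63 + 140) = -18*77 = -1386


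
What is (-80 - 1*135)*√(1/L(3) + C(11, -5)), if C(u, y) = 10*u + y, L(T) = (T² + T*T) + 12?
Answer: -43*√94530/6 ≈ -2203.4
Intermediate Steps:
L(T) = 12 + 2*T² (L(T) = (T² + T²) + 12 = 2*T² + 12 = 12 + 2*T²)
C(u, y) = y + 10*u
(-80 - 1*135)*√(1/L(3) + C(11, -5)) = (-80 - 1*135)*√(1/(12 + 2*3²) + (-5 + 10*11)) = (-80 - 135)*√(1/(12 + 2*9) + (-5 + 110)) = -215*√(1/(12 + 18) + 105) = -215*√(1/30 + 105) = -43*√94530/6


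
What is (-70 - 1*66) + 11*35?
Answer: 249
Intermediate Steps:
(-70 - 1*66) + 11*35 = (-70 - 66) + 385 = -136 + 385 = 249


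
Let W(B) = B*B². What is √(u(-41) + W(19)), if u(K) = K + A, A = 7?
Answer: 5*√273 ≈ 82.614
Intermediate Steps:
u(K) = 7 + K (u(K) = K + 7 = 7 + K)
W(B) = B³
√(u(-41) + W(19)) = √((7 - 41) + 19³) = √(-34 + 6859) = √6825 = 5*√273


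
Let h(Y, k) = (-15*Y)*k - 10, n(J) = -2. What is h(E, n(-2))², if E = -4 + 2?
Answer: 4900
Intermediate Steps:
E = -2
h(Y, k) = -10 - 15*Y*k (h(Y, k) = -15*Y*k - 10 = -10 - 15*Y*k)
h(E, n(-2))² = (-10 - 15*(-2)*(-2))² = (-10 - 60)² = (-70)² = 4900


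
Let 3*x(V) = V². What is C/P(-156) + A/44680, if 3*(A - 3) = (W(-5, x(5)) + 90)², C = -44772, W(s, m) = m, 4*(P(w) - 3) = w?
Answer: 750198413/603180 ≈ 1243.7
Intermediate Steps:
x(V) = V²/3
P(w) = 3 + w/4
A = 87106/27 (A = 3 + ((⅓)*5² + 90)²/3 = 3 + ((⅓)*25 + 90)²/3 = 3 + (25/3 + 90)²/3 = 3 + (295/3)²/3 = 3 + (⅓)*(87025/9) = 3 + 87025/27 = 87106/27 ≈ 3226.1)
C/P(-156) + A/44680 = -44772/(3 + (¼)*(-156)) + (87106/27)/44680 = -44772/(3 - 39) + (87106/27)*(1/44680) = -44772/(-36) + 43553/603180 = -44772*(-1/36) + 43553/603180 = 3731/3 + 43553/603180 = 750198413/603180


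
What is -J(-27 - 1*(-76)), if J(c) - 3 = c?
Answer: -52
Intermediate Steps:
J(c) = 3 + c
-J(-27 - 1*(-76)) = -(3 + (-27 - 1*(-76))) = -(3 + (-27 + 76)) = -(3 + 49) = -1*52 = -52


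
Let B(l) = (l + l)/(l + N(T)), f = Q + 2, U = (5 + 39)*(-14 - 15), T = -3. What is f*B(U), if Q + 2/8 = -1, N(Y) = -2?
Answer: 319/213 ≈ 1.4977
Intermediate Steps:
U = -1276 (U = 44*(-29) = -1276)
Q = -5/4 (Q = -1/4 - 1 = -5/4 ≈ -1.2500)
f = 3/4 (f = -5/4 + 2 = 3/4 ≈ 0.75000)
B(l) = 2*l/(-2 + l) (B(l) = (l + l)/(l - 2) = (2*l)/(-2 + l) = 2*l/(-2 + l))
f*B(U) = 3*(2*(-1276)/(-2 - 1276))/4 = 3*(2*(-1276)/(-1278))/4 = 3*(2*(-1276)*(-1/1278))/4 = (3/4)*(1276/639) = 319/213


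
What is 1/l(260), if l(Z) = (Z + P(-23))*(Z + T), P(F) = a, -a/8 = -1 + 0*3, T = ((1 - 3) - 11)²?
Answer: 1/114972 ≈ 8.6978e-6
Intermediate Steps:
T = 169 (T = (-2 - 11)² = (-13)² = 169)
a = 8 (a = -8*(-1 + 0*3) = -8*(-1 + 0) = -8*(-1) = 8)
P(F) = 8
l(Z) = (8 + Z)*(169 + Z) (l(Z) = (Z + 8)*(Z + 169) = (8 + Z)*(169 + Z))
1/l(260) = 1/(1352 + 260² + 177*260) = 1/(1352 + 67600 + 46020) = 1/114972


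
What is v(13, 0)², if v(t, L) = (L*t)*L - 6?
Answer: 36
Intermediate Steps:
v(t, L) = -6 + t*L² (v(t, L) = t*L² - 6 = -6 + t*L²)
v(13, 0)² = (-6 + 13*0²)² = (-6 + 13*0)² = (-6 + 0)² = (-6)² = 36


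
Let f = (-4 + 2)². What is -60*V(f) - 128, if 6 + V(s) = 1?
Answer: 172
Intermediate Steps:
f = 4 (f = (-2)² = 4)
V(s) = -5 (V(s) = -6 + 1 = -5)
-60*V(f) - 128 = -60*(-5) - 128 = 300 - 128 = 172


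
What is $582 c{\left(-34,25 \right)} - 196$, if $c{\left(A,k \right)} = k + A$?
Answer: $-5434$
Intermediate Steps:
$c{\left(A,k \right)} = A + k$
$582 c{\left(-34,25 \right)} - 196 = 582 \left(-34 + 25\right) - 196 = 582 \left(-9\right) - 196 = -5238 - 196 = -5434$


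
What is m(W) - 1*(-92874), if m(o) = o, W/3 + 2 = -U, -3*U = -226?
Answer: 92642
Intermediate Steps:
U = 226/3 (U = -⅓*(-226) = 226/3 ≈ 75.333)
W = -232 (W = -6 + 3*(-1*226/3) = -6 + 3*(-226/3) = -6 - 226 = -232)
m(W) - 1*(-92874) = -232 - 1*(-92874) = -232 + 92874 = 92642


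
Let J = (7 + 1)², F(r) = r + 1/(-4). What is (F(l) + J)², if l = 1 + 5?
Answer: 77841/16 ≈ 4865.1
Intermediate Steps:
l = 6
F(r) = -¼ + r (F(r) = r - ¼ = -¼ + r)
J = 64 (J = 8² = 64)
(F(l) + J)² = ((-¼ + 6) + 64)² = (23/4 + 64)² = (279/4)² = 77841/16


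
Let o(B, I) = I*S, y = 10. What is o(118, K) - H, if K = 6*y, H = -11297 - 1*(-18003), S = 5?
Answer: -6406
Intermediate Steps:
H = 6706 (H = -11297 + 18003 = 6706)
K = 60 (K = 6*10 = 60)
o(B, I) = 5*I (o(B, I) = I*5 = 5*I)
o(118, K) - H = 5*60 - 1*6706 = 300 - 6706 = -6406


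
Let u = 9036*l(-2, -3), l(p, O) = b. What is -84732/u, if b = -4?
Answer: 7061/3012 ≈ 2.3443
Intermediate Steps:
l(p, O) = -4
u = -36144 (u = 9036*(-4) = -36144)
-84732/u = -84732/(-36144) = -84732*(-1/36144) = 7061/3012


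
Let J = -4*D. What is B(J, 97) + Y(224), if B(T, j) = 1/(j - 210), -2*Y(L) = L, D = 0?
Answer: -12657/113 ≈ -112.01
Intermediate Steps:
Y(L) = -L/2
J = 0 (J = -4*0 = 0)
B(T, j) = 1/(-210 + j)
B(J, 97) + Y(224) = 1/(-210 + 97) - ½*224 = 1/(-113) - 112 = -1/113 - 112 = -12657/113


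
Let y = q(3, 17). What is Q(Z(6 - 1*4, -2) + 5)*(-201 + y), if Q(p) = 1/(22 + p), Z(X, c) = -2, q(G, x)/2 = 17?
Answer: -167/25 ≈ -6.6800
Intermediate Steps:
q(G, x) = 34 (q(G, x) = 2*17 = 34)
y = 34
Q(Z(6 - 1*4, -2) + 5)*(-201 + y) = (-201 + 34)/(22 + (-2 + 5)) = -167/(22 + 3) = -167/25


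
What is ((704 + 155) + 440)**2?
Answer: 1687401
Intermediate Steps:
((704 + 155) + 440)**2 = (859 + 440)**2 = 1299**2 = 1687401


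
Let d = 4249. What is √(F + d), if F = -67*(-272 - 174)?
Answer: √34131 ≈ 184.75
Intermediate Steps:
F = 29882 (F = -67*(-446) = 29882)
√(F + d) = √(29882 + 4249) = √34131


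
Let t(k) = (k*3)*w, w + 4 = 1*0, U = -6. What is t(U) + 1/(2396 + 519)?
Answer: 209881/2915 ≈ 72.000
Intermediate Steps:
w = -4 (w = -4 + 1*0 = -4 + 0 = -4)
t(k) = -12*k (t(k) = (k*3)*(-4) = (3*k)*(-4) = -12*k)
t(U) + 1/(2396 + 519) = -12*(-6) + 1/(2396 + 519) = 72 + 1/2915 = 209881/2915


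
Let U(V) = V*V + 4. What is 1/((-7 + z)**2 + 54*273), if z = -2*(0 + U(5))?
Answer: 1/18967 ≈ 5.2723e-5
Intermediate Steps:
U(V) = 4 + V**2 (U(V) = V**2 + 4 = 4 + V**2)
z = -58 (z = -2*(0 + (4 + 5**2)) = -2*(0 + (4 + 25)) = -2*(0 + 29) = -2*29 = -58)
1/((-7 + z)**2 + 54*273) = 1/((-7 - 58)**2 + 54*273) = 1/((-65)**2 + 14742) = 1/(4225 + 14742) = 1/18967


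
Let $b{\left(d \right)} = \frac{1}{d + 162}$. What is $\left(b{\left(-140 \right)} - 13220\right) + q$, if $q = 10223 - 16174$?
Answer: $- \frac{421761}{22} \approx -19171.0$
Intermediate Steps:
$b{\left(d \right)} = \frac{1}{162 + d}$
$q = -5951$
$\left(b{\left(-140 \right)} - 13220\right) + q = \left(\frac{1}{162 - 140} - 13220\right) - 5951 = \left(\frac{1}{22} - 13220\right) - 5951 = - \frac{290839}{22} - 5951 = - \frac{421761}{22}$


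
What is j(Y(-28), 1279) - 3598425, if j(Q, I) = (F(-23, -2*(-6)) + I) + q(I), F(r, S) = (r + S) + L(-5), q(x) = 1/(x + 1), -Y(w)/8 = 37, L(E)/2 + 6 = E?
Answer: -4604389119/1280 ≈ -3.5972e+6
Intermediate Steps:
L(E) = -12 + 2*E
Y(w) = -296 (Y(w) = -8*37 = -296)
q(x) = 1/(1 + x)
F(r, S) = -22 + S + r (F(r, S) = (r + S) + (-12 + 2*(-5)) = (S + r) + (-12 - 10) = (S + r) - 22 = -22 + S + r)
j(Q, I) = -33 + I + 1/(1 + I) (j(Q, I) = ((-22 - 2*(-6) - 23) + I) + 1/(1 + I) = ((-22 + 12 - 23) + I) + 1/(1 + I) = (-33 + I) + 1/(1 + I) = -33 + I + 1/(1 + I))
j(Y(-28), 1279) - 3598425 = (1 + (1 + 1279)*(-33 + 1279))/(1 + 1279) - 3598425 = (1 + 1280*1246)/1280 - 3598425 = (1 + 1594880)/1280 - 3598425 = (1/1280)*1594881 - 3598425 = 1594881/1280 - 3598425 = -4604389119/1280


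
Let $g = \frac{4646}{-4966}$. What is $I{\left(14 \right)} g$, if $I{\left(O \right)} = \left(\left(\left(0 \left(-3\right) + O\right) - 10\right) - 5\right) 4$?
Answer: $\frac{9292}{2483} \approx 3.7422$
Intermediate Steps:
$I{\left(O \right)} = -60 + 4 O$ ($I{\left(O \right)} = \left(\left(\left(0 + O\right) - 10\right) - 5\right) 4 = \left(\left(O - 10\right) - 5\right) 4 = \left(\left(-10 + O\right) - 5\right) 4 = \left(-15 + O\right) 4 = -60 + 4 O$)
$g = - \frac{2323}{2483}$ ($g = 4646 \left(- \frac{1}{4966}\right) = - \frac{2323}{2483} \approx -0.93556$)
$I{\left(14 \right)} g = \left(-60 + 4 \cdot 14\right) \left(- \frac{2323}{2483}\right) = \left(-60 + 56\right) \left(- \frac{2323}{2483}\right) = \left(-4\right) \left(- \frac{2323}{2483}\right) = \frac{9292}{2483}$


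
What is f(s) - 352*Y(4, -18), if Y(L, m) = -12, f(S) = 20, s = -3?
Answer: 4244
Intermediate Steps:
f(s) - 352*Y(4, -18) = 20 - 352*(-12) = 20 + 4224 = 4244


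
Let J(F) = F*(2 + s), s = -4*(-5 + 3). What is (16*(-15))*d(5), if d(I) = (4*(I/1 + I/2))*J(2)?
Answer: -144000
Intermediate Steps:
s = 8 (s = -4*(-2) = 8)
J(F) = 10*F (J(F) = F*(2 + 8) = F*10 = 10*F)
d(I) = 120*I (d(I) = (4*(I/1 + I/2))*(10*2) = (4*(I*1 + I*(½)))*20 = (4*(I + I/2))*20 = (4*(3*I/2))*20 = (6*I)*20 = 120*I)
(16*(-15))*d(5) = (16*(-15))*(120*5) = -240*600 = -144000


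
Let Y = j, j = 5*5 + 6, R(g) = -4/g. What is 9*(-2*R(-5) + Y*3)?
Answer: 4113/5 ≈ 822.60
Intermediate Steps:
j = 31 (j = 25 + 6 = 31)
Y = 31
9*(-2*R(-5) + Y*3) = 9*(-(-8)/(-5) + 31*3) = 9*(-(-8)*(-1)/5 + 93) = 9*(-2*4/5 + 93) = 9*(-8/5 + 93) = 9*(457/5) = 4113/5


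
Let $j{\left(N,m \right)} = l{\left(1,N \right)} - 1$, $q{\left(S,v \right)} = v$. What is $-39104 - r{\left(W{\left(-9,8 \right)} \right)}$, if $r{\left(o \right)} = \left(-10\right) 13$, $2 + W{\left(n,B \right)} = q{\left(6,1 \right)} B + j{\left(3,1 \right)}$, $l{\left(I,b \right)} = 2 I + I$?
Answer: $-38974$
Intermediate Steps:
$l{\left(I,b \right)} = 3 I$
$j{\left(N,m \right)} = 2$ ($j{\left(N,m \right)} = 3 \cdot 1 - 1 = 3 - 1 = 2$)
$W{\left(n,B \right)} = B$ ($W{\left(n,B \right)} = -2 + \left(1 B + 2\right) = -2 + \left(B + 2\right) = -2 + \left(2 + B\right) = B$)
$r{\left(o \right)} = -130$
$-39104 - r{\left(W{\left(-9,8 \right)} \right)} = -39104 - -130 = -39104 + 130 = -38974$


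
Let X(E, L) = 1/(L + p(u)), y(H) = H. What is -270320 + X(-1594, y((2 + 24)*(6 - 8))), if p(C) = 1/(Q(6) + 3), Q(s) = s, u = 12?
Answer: -126239449/467 ≈ -2.7032e+5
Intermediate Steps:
p(C) = ⅑ (p(C) = 1/(6 + 3) = 1/9 = ⅑)
X(E, L) = 1/(⅑ + L) (X(E, L) = 1/(L + ⅑) = 1/(⅑ + L))
-270320 + X(-1594, y((2 + 24)*(6 - 8))) = -270320 + 9/(1 + 9*((2 + 24)*(6 - 8))) = -270320 + 9/(1 + 9*(26*(-2))) = -270320 + 9/(1 + 9*(-52)) = -270320 + 9/(1 - 468) = -270320 + 9/(-467) = -270320 + 9*(-1/467) = -270320 - 9/467 = -126239449/467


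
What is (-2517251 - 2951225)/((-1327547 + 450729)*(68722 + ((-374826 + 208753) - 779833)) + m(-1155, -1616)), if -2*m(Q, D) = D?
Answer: -105163/14790975410 ≈ -7.1099e-6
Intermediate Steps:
m(Q, D) = -D/2
(-2517251 - 2951225)/((-1327547 + 450729)*(68722 + ((-374826 + 208753) - 779833)) + m(-1155, -1616)) = (-2517251 - 2951225)/((-1327547 + 450729)*(68722 + ((-374826 + 208753) - 779833)) - 1/2*(-1616)) = -5468476/(-876818*(68722 + (-166073 - 779833)) + 808) = -5468476/(-876818*(68722 - 945906) + 808) = -5468476/(-876818*(-877184) + 808) = -5468476/(769130720512 + 808) = -5468476/769130721320 = -5468476*1/769130721320 = -105163/14790975410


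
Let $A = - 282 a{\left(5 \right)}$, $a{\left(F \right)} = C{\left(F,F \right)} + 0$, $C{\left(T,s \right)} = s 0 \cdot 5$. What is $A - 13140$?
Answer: $-13140$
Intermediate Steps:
$C{\left(T,s \right)} = 0$ ($C{\left(T,s \right)} = 0 \cdot 5 = 0$)
$a{\left(F \right)} = 0$ ($a{\left(F \right)} = 0 + 0 = 0$)
$A = 0$ ($A = \left(-282\right) 0 = 0$)
$A - 13140 = 0 - 13140 = -13140$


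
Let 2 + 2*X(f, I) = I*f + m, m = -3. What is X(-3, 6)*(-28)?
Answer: 322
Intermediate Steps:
X(f, I) = -5/2 + I*f/2 (X(f, I) = -1 + (I*f - 3)/2 = -1 + (-3 + I*f)/2 = -1 + (-3/2 + I*f/2) = -5/2 + I*f/2)
X(-3, 6)*(-28) = (-5/2 + (½)*6*(-3))*(-28) = (-5/2 - 9)*(-28) = -23/2*(-28) = 322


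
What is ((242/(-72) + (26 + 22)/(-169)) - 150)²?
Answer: 873808039729/37015056 ≈ 23607.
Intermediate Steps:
((242/(-72) + (26 + 22)/(-169)) - 150)² = ((242*(-1/72) + 48*(-1/169)) - 150)² = ((-121/36 - 48/169) - 150)² = (-22177/6084 - 150)² = (-934777/6084)² = 873808039729/37015056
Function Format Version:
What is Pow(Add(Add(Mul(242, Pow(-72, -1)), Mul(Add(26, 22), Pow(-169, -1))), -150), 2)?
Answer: Rational(873808039729, 37015056) ≈ 23607.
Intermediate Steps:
Pow(Add(Add(Mul(242, Pow(-72, -1)), Mul(Add(26, 22), Pow(-169, -1))), -150), 2) = Pow(Add(Add(Mul(242, Rational(-1, 72)), Mul(48, Rational(-1, 169))), -150), 2) = Pow(Add(Add(Rational(-121, 36), Rational(-48, 169)), -150), 2) = Pow(Add(Rational(-22177, 6084), -150), 2) = Pow(Rational(-934777, 6084), 2) = Rational(873808039729, 37015056)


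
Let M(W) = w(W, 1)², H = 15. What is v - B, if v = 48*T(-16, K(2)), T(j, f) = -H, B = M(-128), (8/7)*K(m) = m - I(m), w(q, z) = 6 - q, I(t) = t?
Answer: -18676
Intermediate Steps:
M(W) = (6 - W)²
K(m) = 0 (K(m) = 7*(m - m)/8 = (7/8)*0 = 0)
B = 17956 (B = (-6 - 128)² = (-134)² = 17956)
T(j, f) = -15 (T(j, f) = -1*15 = -15)
v = -720 (v = 48*(-15) = -720)
v - B = -720 - 1*17956 = -720 - 17956 = -18676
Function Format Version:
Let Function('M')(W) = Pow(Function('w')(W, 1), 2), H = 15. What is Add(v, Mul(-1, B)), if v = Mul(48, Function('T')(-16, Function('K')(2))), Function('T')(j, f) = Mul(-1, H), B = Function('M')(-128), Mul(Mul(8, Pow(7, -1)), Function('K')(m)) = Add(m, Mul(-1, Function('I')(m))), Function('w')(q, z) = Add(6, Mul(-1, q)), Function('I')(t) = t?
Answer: -18676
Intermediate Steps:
Function('M')(W) = Pow(Add(6, Mul(-1, W)), 2)
Function('K')(m) = 0 (Function('K')(m) = Mul(Rational(7, 8), Add(m, Mul(-1, m))) = Mul(Rational(7, 8), 0) = 0)
B = 17956 (B = Pow(Add(-6, -128), 2) = Pow(-134, 2) = 17956)
Function('T')(j, f) = -15 (Function('T')(j, f) = Mul(-1, 15) = -15)
v = -720 (v = Mul(48, -15) = -720)
Add(v, Mul(-1, B)) = Add(-720, Mul(-1, 17956)) = Add(-720, -17956) = -18676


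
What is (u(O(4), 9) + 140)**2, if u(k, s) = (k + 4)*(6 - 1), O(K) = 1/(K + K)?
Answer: 1651225/64 ≈ 25800.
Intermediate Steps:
O(K) = 1/(2*K)
u(k, s) = 20 + 5*k (u(k, s) = (4 + k)*5 = 20 + 5*k)
(u(O(4), 9) + 140)**2 = ((20 + 5*((1/2)/4)) + 140)**2 = ((20 + 5*((1/2)*(1/4))) + 140)**2 = ((20 + 5*(1/8)) + 140)**2 = ((20 + 5/8) + 140)**2 = (165/8 + 140)**2 = (1285/8)**2 = 1651225/64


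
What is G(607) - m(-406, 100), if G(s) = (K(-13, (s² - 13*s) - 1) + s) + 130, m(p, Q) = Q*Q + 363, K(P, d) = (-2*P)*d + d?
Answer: 9725413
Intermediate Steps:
K(P, d) = d - 2*P*d (K(P, d) = -2*P*d + d = d - 2*P*d)
m(p, Q) = 363 + Q² (m(p, Q) = Q² + 363 = 363 + Q²)
G(s) = 103 - 350*s + 27*s² (G(s) = (((s² - 13*s) - 1)*(1 - 2*(-13)) + s) + 130 = ((-1 + s² - 13*s)*(1 + 26) + s) + 130 = ((-1 + s² - 13*s)*27 + s) + 130 = ((-27 - 351*s + 27*s²) + s) + 130 = (-27 - 350*s + 27*s²) + 130 = 103 - 350*s + 27*s²)
G(607) - m(-406, 100) = (103 - 350*607 + 27*607²) - (363 + 100²) = (103 - 212450 + 27*368449) - (363 + 10000) = (103 - 212450 + 9948123) - 1*10363 = 9735776 - 10363 = 9725413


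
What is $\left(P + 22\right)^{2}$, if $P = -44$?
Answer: $484$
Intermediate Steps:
$\left(P + 22\right)^{2} = \left(-44 + 22\right)^{2} = \left(-22\right)^{2} = 484$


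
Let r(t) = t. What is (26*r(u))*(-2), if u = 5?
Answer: -260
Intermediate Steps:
(26*r(u))*(-2) = (26*5)*(-2) = 130*(-2) = -260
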